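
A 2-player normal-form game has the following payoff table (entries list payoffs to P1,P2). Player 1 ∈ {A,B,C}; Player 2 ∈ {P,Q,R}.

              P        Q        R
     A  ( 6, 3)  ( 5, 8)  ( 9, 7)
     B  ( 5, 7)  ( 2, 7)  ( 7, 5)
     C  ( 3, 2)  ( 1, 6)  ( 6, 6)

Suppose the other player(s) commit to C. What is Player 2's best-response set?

u_2(P vs C) = 2
u_2(Q vs C) = 6
u_2(R vs C) = 6
max payoff 6 at {Q,R}

BR_2 = {Q,R}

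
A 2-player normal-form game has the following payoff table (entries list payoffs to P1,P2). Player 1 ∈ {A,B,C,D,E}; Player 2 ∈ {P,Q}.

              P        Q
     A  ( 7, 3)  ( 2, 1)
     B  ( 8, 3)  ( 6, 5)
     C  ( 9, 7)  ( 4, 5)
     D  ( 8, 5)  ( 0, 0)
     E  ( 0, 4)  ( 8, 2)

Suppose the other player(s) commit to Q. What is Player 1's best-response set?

P1 best: {E}

u_1(A vs Q) = 2
u_1(B vs Q) = 6
u_1(C vs Q) = 4
u_1(D vs Q) = 0
u_1(E vs Q) = 8
max payoff 8 at {E}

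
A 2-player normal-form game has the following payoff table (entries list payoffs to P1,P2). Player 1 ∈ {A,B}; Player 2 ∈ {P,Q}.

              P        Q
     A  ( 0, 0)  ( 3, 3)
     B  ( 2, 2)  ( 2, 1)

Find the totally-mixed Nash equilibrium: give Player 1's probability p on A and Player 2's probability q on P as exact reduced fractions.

P1 indiff ⇒ q·0+(1-q)·3 = q·2+(1-q)·2 ⇒ q(-2) = (1-q)(-1) ⇒ q = 1/3
P2 indiff ⇒ p·0+(1-p)·2 = p·3+(1-p)·1 ⇒ p(-3) = (1-p)(-1) ⇒ p = 1/4

P1 mixes 1/4 on A; P2 mixes 1/3 on P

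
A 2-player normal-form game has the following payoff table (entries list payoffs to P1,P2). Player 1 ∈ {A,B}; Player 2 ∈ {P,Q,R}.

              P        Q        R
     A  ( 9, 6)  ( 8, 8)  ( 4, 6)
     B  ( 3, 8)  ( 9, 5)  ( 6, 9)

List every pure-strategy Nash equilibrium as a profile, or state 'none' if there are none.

(A,P): not NE [P2→Q gives 8>6]
(A,Q): not NE [P1→B gives 9>8]
(A,R): not NE [P1→B gives 6>4; P2→Q gives 8>6]
(B,P): not NE [P1→A gives 9>3; P2→R gives 9>8]
(B,Q): not NE [P2→R gives 9>5]
(B,R): NE

NE set: (B,R)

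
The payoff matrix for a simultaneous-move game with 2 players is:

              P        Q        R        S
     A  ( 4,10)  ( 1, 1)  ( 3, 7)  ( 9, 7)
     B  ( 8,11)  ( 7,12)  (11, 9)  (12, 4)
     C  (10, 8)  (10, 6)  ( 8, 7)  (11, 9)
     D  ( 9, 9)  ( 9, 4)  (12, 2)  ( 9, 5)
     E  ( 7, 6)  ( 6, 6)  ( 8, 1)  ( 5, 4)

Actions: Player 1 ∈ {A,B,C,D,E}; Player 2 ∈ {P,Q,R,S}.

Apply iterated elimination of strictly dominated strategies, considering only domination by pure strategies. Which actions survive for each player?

P1 drop A (B beats it: P:8>4 Q:7>1 R:11>3 S:12>9)
P1 drop E (B beats it: P:8>7 Q:7>6 R:11>8 S:12>5)
P2 drop R (P beats it: B:11>9 C:8>7 D:9>2)
P1 drop D (C beats it: P:10>9 Q:10>9 S:11>9)
P1→{B,C} P2→{P,Q,S}

Remaining: P1:{B,C} P2:{P,Q,S}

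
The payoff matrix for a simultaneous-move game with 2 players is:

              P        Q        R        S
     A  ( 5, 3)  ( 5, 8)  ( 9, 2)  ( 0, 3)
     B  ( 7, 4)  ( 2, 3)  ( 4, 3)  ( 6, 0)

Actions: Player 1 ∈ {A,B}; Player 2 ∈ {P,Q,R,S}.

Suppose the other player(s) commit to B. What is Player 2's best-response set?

P2 best: {P}

u_2(P vs B) = 4
u_2(Q vs B) = 3
u_2(R vs B) = 3
u_2(S vs B) = 0
max payoff 4 at {P}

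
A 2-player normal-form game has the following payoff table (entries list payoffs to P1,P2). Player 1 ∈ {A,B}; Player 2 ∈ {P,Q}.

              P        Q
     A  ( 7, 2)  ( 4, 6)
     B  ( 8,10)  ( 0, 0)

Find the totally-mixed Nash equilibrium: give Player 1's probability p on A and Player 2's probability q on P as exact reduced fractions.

P1 indiff ⇒ q·7+(1-q)·4 = q·8+(1-q)·0 ⇒ q(-1) = (1-q)(-4) ⇒ q = 4/5
P2 indiff ⇒ p·2+(1-p)·10 = p·6+(1-p)·0 ⇒ p(-4) = (1-p)(-10) ⇒ p = 5/7

P1 mixes 5/7 on A; P2 mixes 4/5 on P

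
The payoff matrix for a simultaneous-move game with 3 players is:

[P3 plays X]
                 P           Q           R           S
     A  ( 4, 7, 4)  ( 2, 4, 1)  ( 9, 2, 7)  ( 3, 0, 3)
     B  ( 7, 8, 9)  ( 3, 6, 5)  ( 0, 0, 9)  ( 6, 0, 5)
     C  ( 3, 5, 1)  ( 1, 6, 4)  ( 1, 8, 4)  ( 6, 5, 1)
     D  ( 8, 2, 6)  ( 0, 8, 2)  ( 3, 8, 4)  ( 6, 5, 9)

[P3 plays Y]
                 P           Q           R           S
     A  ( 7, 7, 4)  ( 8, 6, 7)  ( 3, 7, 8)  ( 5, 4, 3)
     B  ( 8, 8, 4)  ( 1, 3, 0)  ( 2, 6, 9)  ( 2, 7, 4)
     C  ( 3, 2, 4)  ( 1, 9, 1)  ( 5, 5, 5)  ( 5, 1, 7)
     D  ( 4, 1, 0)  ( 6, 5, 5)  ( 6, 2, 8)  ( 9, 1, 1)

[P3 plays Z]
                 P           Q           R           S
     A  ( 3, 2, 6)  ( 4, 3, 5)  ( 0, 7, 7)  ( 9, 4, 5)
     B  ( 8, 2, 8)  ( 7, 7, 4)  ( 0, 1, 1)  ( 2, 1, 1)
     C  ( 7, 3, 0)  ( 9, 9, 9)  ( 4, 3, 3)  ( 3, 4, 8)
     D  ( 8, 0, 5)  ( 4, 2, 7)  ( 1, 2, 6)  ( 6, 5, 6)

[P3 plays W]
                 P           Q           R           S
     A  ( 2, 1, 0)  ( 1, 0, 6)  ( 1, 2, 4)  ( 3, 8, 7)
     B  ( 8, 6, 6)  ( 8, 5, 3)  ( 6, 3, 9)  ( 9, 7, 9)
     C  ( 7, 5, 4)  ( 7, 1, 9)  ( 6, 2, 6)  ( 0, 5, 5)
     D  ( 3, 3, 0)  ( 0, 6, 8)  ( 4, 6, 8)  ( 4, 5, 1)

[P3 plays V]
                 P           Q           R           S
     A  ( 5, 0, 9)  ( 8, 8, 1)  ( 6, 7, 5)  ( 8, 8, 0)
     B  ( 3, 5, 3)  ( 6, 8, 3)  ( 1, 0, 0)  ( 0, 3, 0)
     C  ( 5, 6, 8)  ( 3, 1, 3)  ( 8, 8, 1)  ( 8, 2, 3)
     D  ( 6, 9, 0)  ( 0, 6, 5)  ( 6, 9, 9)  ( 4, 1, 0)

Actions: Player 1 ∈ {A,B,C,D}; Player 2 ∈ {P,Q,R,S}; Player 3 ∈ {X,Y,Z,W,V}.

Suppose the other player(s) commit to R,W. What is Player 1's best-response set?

u_1(A vs R,W) = 1
u_1(B vs R,W) = 6
u_1(C vs R,W) = 6
u_1(D vs R,W) = 4
max payoff 6 at {B,C}

argmax u_1 = {B,C}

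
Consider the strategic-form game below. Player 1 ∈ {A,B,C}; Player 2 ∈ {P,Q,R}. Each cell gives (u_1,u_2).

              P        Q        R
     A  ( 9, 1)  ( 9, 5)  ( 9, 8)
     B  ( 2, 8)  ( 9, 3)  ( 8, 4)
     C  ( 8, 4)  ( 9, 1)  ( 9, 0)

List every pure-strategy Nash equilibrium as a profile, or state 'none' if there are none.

(A,P): not NE [P2→R gives 8>1]
(A,Q): not NE [P2→R gives 8>5]
(A,R): NE
(B,P): not NE [P1→A gives 9>2]
(B,Q): not NE [P2→P gives 8>3]
(B,R): not NE [P1→C gives 9>8; P2→P gives 8>4]
(C,P): not NE [P1→A gives 9>8]
(C,Q): not NE [P2→P gives 4>1]
(C,R): not NE [P2→P gives 4>0]

NE set: (A,R)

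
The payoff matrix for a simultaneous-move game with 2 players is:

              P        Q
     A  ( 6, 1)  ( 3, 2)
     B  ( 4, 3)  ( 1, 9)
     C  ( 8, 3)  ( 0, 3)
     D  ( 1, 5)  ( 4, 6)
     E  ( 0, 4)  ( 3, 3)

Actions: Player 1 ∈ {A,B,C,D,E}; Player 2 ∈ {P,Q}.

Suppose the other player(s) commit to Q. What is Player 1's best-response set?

u_1(A vs Q) = 3
u_1(B vs Q) = 1
u_1(C vs Q) = 0
u_1(D vs Q) = 4
u_1(E vs Q) = 3
max payoff 4 at {D}

argmax u_1 = {D}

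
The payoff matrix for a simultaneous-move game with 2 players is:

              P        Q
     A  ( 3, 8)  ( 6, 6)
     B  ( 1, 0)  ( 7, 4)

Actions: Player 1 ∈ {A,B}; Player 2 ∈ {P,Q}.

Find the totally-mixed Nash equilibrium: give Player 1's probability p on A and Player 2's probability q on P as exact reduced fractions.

(p,q) = (2/3, 1/3)

P1 indiff ⇒ q·3+(1-q)·6 = q·1+(1-q)·7 ⇒ q(2) = (1-q)(1) ⇒ q = 1/3
P2 indiff ⇒ p·8+(1-p)·0 = p·6+(1-p)·4 ⇒ p(2) = (1-p)(4) ⇒ p = 2/3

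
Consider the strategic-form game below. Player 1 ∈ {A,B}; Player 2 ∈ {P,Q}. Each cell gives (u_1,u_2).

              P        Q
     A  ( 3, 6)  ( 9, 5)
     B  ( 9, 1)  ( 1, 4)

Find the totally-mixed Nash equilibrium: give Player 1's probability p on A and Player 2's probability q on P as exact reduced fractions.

P1 mixes 3/4 on A; P2 mixes 4/7 on P

P1 indiff ⇒ q·3+(1-q)·9 = q·9+(1-q)·1 ⇒ q(-6) = (1-q)(-8) ⇒ q = 4/7
P2 indiff ⇒ p·6+(1-p)·1 = p·5+(1-p)·4 ⇒ p(1) = (1-p)(3) ⇒ p = 3/4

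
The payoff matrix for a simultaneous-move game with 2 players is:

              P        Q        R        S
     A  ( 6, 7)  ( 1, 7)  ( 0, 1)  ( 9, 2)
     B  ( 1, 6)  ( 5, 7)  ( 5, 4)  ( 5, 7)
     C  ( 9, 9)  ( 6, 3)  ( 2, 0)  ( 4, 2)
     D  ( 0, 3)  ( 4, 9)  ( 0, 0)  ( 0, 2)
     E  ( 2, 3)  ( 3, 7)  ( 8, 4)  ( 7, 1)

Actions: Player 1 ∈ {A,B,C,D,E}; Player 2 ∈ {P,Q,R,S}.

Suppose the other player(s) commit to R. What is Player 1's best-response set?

argmax u_1 = {E}

u_1(A vs R) = 0
u_1(B vs R) = 5
u_1(C vs R) = 2
u_1(D vs R) = 0
u_1(E vs R) = 8
max payoff 8 at {E}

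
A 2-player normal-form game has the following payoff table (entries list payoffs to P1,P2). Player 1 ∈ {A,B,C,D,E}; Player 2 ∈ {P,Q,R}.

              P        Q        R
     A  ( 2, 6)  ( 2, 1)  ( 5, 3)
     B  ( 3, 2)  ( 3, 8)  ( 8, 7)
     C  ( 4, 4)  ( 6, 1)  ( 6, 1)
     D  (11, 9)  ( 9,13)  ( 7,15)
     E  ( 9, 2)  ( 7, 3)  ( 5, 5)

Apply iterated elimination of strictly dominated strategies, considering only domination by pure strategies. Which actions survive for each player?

Survivors P1:{B,D} P2:{Q,R}

P1 drop A (B beats it: P:3>2 Q:3>2 R:8>5)
P1 drop C (D beats it: P:11>4 Q:9>6 R:7>6)
P1 drop E (D beats it: P:11>9 Q:9>7 R:7>5)
P2 drop P (Q beats it: B:8>2 D:13>9)
P1→{B,D} P2→{Q,R}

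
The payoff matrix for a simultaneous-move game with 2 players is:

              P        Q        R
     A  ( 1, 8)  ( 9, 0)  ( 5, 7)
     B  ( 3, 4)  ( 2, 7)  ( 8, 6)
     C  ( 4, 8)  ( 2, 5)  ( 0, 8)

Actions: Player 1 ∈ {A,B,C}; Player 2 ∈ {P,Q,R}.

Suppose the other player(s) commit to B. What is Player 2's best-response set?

u_2(P vs B) = 4
u_2(Q vs B) = 7
u_2(R vs B) = 6
max payoff 7 at {Q}

P2 best: {Q}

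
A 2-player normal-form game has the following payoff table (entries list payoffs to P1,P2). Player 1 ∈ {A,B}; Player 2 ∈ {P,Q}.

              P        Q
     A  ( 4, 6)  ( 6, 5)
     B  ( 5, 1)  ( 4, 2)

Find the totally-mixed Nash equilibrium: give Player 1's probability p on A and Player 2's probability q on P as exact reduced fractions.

(p,q) = (1/2, 2/3)

P1 indiff ⇒ q·4+(1-q)·6 = q·5+(1-q)·4 ⇒ q(-1) = (1-q)(-2) ⇒ q = 2/3
P2 indiff ⇒ p·6+(1-p)·1 = p·5+(1-p)·2 ⇒ p(1) = (1-p)(1) ⇒ p = 1/2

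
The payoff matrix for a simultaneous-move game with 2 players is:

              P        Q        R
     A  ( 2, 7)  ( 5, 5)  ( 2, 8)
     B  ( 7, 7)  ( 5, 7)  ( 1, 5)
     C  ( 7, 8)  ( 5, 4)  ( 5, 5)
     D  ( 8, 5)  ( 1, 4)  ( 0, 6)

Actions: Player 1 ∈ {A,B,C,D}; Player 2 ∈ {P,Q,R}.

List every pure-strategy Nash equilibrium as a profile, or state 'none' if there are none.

Nash profiles: (B,Q)

(A,P): not NE [P1→D gives 8>2; P2→R gives 8>7]
(A,Q): not NE [P2→R gives 8>5]
(A,R): not NE [P1→C gives 5>2]
(B,P): not NE [P1→D gives 8>7]
(B,Q): NE
(B,R): not NE [P1→C gives 5>1; P2→Q gives 7>5]
(C,P): not NE [P1→D gives 8>7]
(C,Q): not NE [P2→P gives 8>4]
(C,R): not NE [P2→P gives 8>5]
(D,P): not NE [P2→R gives 6>5]
(D,Q): not NE [P1→C gives 5>1; P2→R gives 6>4]
(D,R): not NE [P1→C gives 5>0]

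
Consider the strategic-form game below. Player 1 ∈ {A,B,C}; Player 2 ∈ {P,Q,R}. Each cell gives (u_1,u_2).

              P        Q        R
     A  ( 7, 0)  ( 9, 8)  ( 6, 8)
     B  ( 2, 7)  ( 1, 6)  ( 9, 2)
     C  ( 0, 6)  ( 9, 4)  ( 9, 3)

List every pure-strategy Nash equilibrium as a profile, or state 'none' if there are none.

(A,P): not NE [P2→R gives 8>0]
(A,Q): NE
(A,R): not NE [P1→C gives 9>6]
(B,P): not NE [P1→A gives 7>2]
(B,Q): not NE [P1→C gives 9>1; P2→P gives 7>6]
(B,R): not NE [P2→P gives 7>2]
(C,P): not NE [P1→A gives 7>0]
(C,Q): not NE [P2→P gives 6>4]
(C,R): not NE [P2→P gives 6>3]

PSNE = {(A,Q)}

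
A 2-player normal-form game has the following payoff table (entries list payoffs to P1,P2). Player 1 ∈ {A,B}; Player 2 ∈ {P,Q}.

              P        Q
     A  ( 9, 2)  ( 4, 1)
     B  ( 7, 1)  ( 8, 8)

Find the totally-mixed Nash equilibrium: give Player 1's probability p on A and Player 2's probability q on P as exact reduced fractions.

(p,q) = (7/8, 2/3)

P1 indiff ⇒ q·9+(1-q)·4 = q·7+(1-q)·8 ⇒ q(2) = (1-q)(4) ⇒ q = 2/3
P2 indiff ⇒ p·2+(1-p)·1 = p·1+(1-p)·8 ⇒ p(1) = (1-p)(7) ⇒ p = 7/8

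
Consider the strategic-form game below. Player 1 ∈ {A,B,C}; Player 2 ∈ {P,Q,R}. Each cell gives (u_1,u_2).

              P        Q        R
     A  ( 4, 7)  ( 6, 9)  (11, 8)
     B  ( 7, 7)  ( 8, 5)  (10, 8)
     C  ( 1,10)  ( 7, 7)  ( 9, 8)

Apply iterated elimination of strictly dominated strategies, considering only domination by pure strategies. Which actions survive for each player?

Remaining: P1:{A,B} P2:{Q,R}

P1 drop C (B beats it: P:7>1 Q:8>7 R:10>9)
P2 drop P (R beats it: A:8>7 B:8>7)
P1→{A,B} P2→{Q,R}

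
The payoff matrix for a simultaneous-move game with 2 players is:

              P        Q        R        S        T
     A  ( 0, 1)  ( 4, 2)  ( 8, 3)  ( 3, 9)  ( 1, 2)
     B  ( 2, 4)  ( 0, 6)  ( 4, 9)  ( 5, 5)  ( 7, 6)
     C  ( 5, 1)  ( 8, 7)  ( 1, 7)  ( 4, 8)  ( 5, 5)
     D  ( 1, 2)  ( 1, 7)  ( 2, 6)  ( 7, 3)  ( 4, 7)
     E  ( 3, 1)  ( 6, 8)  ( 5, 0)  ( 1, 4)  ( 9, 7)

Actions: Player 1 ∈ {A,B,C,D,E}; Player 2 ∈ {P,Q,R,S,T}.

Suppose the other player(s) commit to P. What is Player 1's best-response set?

u_1(A vs P) = 0
u_1(B vs P) = 2
u_1(C vs P) = 5
u_1(D vs P) = 1
u_1(E vs P) = 3
max payoff 5 at {C}

BR_1 = {C}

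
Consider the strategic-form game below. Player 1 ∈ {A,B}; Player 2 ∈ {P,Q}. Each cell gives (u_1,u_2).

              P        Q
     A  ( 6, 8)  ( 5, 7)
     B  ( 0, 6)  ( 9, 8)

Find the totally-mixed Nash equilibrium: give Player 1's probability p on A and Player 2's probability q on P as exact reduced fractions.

P1 indiff ⇒ q·6+(1-q)·5 = q·0+(1-q)·9 ⇒ q(6) = (1-q)(4) ⇒ q = 2/5
P2 indiff ⇒ p·8+(1-p)·6 = p·7+(1-p)·8 ⇒ p(1) = (1-p)(2) ⇒ p = 2/3

p=2/3, q=2/5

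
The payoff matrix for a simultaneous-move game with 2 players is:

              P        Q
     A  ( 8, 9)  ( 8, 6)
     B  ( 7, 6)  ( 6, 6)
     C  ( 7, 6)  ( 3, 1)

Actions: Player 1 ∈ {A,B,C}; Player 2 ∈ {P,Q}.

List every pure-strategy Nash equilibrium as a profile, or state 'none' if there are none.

(A,P): NE
(A,Q): not NE [P2→P gives 9>6]
(B,P): not NE [P1→A gives 8>7]
(B,Q): not NE [P1→A gives 8>6]
(C,P): not NE [P1→A gives 8>7]
(C,Q): not NE [P1→A gives 8>3; P2→P gives 6>1]

Nash profiles: (A,P)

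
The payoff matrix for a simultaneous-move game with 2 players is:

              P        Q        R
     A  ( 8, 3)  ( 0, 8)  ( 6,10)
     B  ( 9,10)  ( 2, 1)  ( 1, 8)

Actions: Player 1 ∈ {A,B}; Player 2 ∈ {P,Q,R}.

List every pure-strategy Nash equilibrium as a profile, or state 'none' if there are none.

(A,P): not NE [P1→B gives 9>8; P2→R gives 10>3]
(A,Q): not NE [P1→B gives 2>0; P2→R gives 10>8]
(A,R): NE
(B,P): NE
(B,Q): not NE [P2→P gives 10>1]
(B,R): not NE [P1→A gives 6>1; P2→P gives 10>8]

PSNE = {(A,R), (B,P)}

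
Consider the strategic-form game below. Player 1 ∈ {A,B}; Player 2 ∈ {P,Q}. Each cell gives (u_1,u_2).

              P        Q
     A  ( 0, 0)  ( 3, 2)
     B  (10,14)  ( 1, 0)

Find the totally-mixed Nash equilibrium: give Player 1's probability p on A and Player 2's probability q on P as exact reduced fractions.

p=7/8, q=1/6

P1 indiff ⇒ q·0+(1-q)·3 = q·10+(1-q)·1 ⇒ q(-10) = (1-q)(-2) ⇒ q = 1/6
P2 indiff ⇒ p·0+(1-p)·14 = p·2+(1-p)·0 ⇒ p(-2) = (1-p)(-14) ⇒ p = 7/8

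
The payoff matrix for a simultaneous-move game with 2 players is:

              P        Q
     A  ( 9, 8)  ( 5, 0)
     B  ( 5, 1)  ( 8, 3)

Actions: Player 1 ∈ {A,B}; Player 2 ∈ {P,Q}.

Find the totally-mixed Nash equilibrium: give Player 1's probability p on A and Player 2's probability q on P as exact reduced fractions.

P1 indiff ⇒ q·9+(1-q)·5 = q·5+(1-q)·8 ⇒ q(4) = (1-q)(3) ⇒ q = 3/7
P2 indiff ⇒ p·8+(1-p)·1 = p·0+(1-p)·3 ⇒ p(8) = (1-p)(2) ⇒ p = 1/5

p=1/5, q=3/7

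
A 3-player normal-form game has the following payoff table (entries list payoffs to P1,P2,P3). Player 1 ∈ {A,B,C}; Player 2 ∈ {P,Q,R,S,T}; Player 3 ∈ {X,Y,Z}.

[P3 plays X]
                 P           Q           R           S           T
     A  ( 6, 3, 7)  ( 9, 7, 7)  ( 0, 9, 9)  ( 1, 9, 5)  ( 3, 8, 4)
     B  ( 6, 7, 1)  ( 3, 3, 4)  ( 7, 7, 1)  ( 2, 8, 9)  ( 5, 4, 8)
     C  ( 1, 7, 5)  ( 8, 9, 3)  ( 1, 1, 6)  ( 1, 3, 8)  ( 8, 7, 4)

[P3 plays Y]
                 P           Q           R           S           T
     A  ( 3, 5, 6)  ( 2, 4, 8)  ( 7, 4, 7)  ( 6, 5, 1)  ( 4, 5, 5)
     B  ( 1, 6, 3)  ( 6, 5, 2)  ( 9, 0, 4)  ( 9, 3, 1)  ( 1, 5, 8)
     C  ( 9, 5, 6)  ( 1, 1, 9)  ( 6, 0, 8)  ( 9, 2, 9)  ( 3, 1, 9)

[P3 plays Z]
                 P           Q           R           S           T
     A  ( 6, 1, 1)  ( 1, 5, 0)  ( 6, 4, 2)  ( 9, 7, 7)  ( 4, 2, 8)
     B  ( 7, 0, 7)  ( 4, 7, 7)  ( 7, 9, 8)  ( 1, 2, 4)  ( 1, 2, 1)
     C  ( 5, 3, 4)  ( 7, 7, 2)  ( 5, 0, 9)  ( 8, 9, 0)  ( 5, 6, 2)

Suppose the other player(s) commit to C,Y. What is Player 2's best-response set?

P2 best: {P}

u_2(P vs C,Y) = 5
u_2(Q vs C,Y) = 1
u_2(R vs C,Y) = 0
u_2(S vs C,Y) = 2
u_2(T vs C,Y) = 1
max payoff 5 at {P}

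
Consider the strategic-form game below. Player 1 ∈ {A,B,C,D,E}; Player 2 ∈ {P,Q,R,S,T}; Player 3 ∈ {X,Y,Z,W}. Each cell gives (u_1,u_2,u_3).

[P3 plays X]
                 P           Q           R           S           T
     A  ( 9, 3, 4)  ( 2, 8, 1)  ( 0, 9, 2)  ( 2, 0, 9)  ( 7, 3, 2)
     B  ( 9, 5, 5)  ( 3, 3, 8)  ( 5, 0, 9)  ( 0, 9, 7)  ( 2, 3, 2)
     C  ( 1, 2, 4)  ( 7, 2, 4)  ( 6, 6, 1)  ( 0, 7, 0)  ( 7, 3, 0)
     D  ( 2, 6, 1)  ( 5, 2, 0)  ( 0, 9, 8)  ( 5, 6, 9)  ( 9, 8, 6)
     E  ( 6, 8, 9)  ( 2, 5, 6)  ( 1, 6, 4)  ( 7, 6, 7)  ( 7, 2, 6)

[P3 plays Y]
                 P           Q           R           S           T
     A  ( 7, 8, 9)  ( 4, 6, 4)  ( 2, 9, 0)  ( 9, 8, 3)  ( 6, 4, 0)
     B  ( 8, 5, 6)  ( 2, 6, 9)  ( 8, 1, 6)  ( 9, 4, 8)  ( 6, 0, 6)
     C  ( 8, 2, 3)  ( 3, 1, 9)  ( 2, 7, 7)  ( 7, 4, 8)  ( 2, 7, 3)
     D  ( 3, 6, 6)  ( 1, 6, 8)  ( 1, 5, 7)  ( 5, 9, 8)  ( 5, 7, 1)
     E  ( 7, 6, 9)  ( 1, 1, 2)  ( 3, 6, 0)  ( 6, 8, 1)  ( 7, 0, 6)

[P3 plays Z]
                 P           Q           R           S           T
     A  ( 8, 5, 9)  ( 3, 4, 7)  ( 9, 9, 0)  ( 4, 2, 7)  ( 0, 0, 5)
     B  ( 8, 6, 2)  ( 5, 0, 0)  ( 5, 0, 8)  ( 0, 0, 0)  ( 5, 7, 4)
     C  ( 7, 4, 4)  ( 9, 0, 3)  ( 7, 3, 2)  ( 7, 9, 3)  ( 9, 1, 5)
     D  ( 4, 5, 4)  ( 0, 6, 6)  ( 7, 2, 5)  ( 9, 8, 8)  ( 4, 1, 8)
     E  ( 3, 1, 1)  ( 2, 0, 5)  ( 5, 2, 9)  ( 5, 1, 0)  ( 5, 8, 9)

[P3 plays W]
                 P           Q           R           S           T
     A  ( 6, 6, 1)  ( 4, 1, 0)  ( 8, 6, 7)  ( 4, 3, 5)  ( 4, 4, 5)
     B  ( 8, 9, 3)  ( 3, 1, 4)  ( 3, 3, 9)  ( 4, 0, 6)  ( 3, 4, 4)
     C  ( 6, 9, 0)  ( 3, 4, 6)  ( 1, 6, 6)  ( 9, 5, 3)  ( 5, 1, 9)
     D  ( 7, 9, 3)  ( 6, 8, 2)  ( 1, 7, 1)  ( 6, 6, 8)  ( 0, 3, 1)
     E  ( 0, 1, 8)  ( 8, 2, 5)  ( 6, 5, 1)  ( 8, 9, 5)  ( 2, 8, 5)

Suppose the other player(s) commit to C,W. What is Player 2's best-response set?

u_2(P vs C,W) = 9
u_2(Q vs C,W) = 4
u_2(R vs C,W) = 6
u_2(S vs C,W) = 5
u_2(T vs C,W) = 1
max payoff 9 at {P}

BR_2 = {P}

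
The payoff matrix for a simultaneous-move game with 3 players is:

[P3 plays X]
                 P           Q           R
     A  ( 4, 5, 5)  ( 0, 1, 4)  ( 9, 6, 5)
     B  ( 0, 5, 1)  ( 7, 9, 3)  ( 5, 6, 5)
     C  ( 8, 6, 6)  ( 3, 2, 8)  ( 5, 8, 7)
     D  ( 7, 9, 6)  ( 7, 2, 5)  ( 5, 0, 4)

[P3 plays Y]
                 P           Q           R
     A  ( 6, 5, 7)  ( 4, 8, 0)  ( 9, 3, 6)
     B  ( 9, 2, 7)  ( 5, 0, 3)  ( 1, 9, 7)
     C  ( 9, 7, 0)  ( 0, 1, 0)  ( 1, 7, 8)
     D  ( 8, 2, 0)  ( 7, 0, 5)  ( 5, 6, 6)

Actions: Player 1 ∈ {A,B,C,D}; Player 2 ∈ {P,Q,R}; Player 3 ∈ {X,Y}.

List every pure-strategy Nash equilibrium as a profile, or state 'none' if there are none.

(A,P,X): not NE [P1→C gives 8>4; P2→R gives 6>5; P3→Y gives 7>5]
(A,P,Y): not NE [P1→C gives 9>6; P2→Q gives 8>5]
(A,Q,X): not NE [P1→D gives 7>0; P2→R gives 6>1]
(A,Q,Y): not NE [P1→D gives 7>4; P3→X gives 4>0]
(A,R,X): not NE [P3→Y gives 6>5]
(A,R,Y): not NE [P2→Q gives 8>3]
(B,P,X): not NE [P1→C gives 8>0; P2→Q gives 9>5; P3→Y gives 7>1]
(B,P,Y): not NE [P2→R gives 9>2]
(B,Q,X): NE
(B,Q,Y): not NE [P1→D gives 7>5; P2→R gives 9>0]
(B,R,X): not NE [P1→A gives 9>5; P2→Q gives 9>6; P3→Y gives 7>5]
(B,R,Y): not NE [P1→A gives 9>1]
(C,P,X): not NE [P2→R gives 8>6]
(C,P,Y): not NE [P3→X gives 6>0]
(C,Q,X): not NE [P1→D gives 7>3; P2→R gives 8>2]
(C,Q,Y): not NE [P1→D gives 7>0; P2→R gives 7>1; P3→X gives 8>0]
(C,R,X): not NE [P1→A gives 9>5; P3→Y gives 8>7]
(C,R,Y): not NE [P1→A gives 9>1]
(D,P,X): not NE [P1→C gives 8>7]
(D,P,Y): not NE [P1→C gives 9>8; P2→R gives 6>2; P3→X gives 6>0]
(D,Q,X): not NE [P2→P gives 9>2]
(D,Q,Y): not NE [P2→R gives 6>0]
(D,R,X): not NE [P1→A gives 9>5; P2→P gives 9>0; P3→Y gives 6>4]
(D,R,Y): not NE [P1→A gives 9>5]

PSNE = {(B,Q,X)}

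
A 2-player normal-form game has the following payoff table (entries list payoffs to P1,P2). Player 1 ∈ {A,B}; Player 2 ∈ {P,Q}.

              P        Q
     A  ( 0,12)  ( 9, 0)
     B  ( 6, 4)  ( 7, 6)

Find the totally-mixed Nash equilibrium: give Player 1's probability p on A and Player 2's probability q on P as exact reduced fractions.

P1 mixes 1/7 on A; P2 mixes 1/4 on P

P1 indiff ⇒ q·0+(1-q)·9 = q·6+(1-q)·7 ⇒ q(-6) = (1-q)(-2) ⇒ q = 1/4
P2 indiff ⇒ p·12+(1-p)·4 = p·0+(1-p)·6 ⇒ p(12) = (1-p)(2) ⇒ p = 1/7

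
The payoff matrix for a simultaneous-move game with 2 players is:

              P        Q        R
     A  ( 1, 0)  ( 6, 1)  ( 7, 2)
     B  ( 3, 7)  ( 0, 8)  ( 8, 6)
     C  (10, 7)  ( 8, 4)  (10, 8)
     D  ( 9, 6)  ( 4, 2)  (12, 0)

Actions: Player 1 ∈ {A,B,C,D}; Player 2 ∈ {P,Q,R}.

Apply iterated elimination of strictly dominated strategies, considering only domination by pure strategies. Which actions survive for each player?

P1 drop A (C beats it: P:10>1 Q:8>6 R:10>7)
P1 drop B (C beats it: P:10>3 Q:8>0 R:10>8)
P2 drop Q (P beats it: C:7>4 D:6>2)
P1→{C,D} P2→{P,R}

Remaining: P1:{C,D} P2:{P,R}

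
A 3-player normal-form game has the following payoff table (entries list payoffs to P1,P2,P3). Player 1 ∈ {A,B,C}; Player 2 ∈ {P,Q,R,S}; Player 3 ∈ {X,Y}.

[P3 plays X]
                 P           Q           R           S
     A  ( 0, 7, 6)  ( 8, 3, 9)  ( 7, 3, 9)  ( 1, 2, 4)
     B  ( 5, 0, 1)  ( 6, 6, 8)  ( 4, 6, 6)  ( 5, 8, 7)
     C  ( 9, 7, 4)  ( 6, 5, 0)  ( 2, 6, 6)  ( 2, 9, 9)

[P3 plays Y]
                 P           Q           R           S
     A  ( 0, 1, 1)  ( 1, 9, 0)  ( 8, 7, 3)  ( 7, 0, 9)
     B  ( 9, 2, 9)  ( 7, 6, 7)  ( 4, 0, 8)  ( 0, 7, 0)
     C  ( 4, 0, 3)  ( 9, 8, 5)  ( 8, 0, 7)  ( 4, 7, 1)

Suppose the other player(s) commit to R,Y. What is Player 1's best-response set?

u_1(A vs R,Y) = 8
u_1(B vs R,Y) = 4
u_1(C vs R,Y) = 8
max payoff 8 at {A,C}

BR_1 = {A,C}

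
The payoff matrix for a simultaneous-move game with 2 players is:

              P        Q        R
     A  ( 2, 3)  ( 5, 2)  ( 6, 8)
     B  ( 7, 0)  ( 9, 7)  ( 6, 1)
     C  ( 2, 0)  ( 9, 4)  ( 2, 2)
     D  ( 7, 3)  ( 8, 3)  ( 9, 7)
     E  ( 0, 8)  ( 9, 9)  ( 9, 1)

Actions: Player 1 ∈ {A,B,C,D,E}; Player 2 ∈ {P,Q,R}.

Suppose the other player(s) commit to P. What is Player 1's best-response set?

u_1(A vs P) = 2
u_1(B vs P) = 7
u_1(C vs P) = 2
u_1(D vs P) = 7
u_1(E vs P) = 0
max payoff 7 at {B,D}

argmax u_1 = {B,D}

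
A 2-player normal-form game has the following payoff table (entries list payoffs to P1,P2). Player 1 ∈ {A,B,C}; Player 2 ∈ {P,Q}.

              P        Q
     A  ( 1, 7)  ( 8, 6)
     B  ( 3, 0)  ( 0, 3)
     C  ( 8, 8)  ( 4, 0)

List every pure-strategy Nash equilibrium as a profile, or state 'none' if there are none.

NE set: (C,P)

(A,P): not NE [P1→C gives 8>1]
(A,Q): not NE [P2→P gives 7>6]
(B,P): not NE [P1→C gives 8>3; P2→Q gives 3>0]
(B,Q): not NE [P1→A gives 8>0]
(C,P): NE
(C,Q): not NE [P1→A gives 8>4; P2→P gives 8>0]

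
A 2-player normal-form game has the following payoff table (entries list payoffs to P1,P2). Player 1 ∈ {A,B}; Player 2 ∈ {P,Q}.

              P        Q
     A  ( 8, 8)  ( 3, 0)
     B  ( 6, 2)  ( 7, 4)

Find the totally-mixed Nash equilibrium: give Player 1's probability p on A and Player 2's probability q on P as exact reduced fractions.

P1 indiff ⇒ q·8+(1-q)·3 = q·6+(1-q)·7 ⇒ q(2) = (1-q)(4) ⇒ q = 2/3
P2 indiff ⇒ p·8+(1-p)·2 = p·0+(1-p)·4 ⇒ p(8) = (1-p)(2) ⇒ p = 1/5

P1 mixes 1/5 on A; P2 mixes 2/3 on P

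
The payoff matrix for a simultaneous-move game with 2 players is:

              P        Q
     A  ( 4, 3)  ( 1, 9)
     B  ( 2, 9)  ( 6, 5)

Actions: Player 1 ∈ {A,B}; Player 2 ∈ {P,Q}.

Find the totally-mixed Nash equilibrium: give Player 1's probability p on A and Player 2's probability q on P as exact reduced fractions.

P1 indiff ⇒ q·4+(1-q)·1 = q·2+(1-q)·6 ⇒ q(2) = (1-q)(5) ⇒ q = 5/7
P2 indiff ⇒ p·3+(1-p)·9 = p·9+(1-p)·5 ⇒ p(-6) = (1-p)(-4) ⇒ p = 2/5

p=2/5, q=5/7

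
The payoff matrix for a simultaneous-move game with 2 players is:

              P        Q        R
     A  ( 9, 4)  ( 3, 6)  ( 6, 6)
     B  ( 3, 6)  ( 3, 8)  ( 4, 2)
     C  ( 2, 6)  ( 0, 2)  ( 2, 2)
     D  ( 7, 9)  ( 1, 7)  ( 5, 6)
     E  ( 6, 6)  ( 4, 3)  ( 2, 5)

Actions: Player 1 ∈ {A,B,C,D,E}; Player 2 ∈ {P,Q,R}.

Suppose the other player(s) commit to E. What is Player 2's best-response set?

u_2(P vs E) = 6
u_2(Q vs E) = 3
u_2(R vs E) = 5
max payoff 6 at {P}

P2 best: {P}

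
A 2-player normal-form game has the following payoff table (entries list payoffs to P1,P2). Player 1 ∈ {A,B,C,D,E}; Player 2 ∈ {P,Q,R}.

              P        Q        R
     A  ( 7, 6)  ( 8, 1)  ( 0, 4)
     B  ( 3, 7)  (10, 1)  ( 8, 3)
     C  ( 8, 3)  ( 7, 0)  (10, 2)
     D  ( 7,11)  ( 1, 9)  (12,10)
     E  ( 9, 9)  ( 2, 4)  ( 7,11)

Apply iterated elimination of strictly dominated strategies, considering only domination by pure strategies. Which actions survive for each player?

Survivors P1:{C,D,E} P2:{P,R}

P2 drop Q (P beats it: A:6>1 B:7>1 C:3>0 D:11>9 E:9>4)
P1 drop A (C beats it: P:8>7 R:10>0)
P1 drop B (C beats it: P:8>3 R:10>8)
P1→{C,D,E} P2→{P,R}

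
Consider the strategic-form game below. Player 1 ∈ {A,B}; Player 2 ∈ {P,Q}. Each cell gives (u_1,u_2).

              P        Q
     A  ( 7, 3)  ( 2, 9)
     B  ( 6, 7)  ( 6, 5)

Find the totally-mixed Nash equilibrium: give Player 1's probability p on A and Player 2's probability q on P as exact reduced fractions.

P1 mixes 1/4 on A; P2 mixes 4/5 on P

P1 indiff ⇒ q·7+(1-q)·2 = q·6+(1-q)·6 ⇒ q(1) = (1-q)(4) ⇒ q = 4/5
P2 indiff ⇒ p·3+(1-p)·7 = p·9+(1-p)·5 ⇒ p(-6) = (1-p)(-2) ⇒ p = 1/4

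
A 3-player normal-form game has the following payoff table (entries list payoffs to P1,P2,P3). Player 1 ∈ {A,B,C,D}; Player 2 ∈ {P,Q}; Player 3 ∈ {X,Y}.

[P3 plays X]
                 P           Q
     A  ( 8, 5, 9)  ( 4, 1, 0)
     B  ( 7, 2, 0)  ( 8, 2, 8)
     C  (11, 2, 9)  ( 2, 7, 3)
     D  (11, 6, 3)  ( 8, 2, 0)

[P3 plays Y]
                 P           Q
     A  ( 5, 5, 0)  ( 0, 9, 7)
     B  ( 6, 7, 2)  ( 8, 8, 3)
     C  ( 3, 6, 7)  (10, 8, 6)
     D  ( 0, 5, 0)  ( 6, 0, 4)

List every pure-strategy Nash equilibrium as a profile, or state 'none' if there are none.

(A,P,X): not NE [P1→D gives 11>8]
(A,P,Y): not NE [P1→B gives 6>5; P2→Q gives 9>5; P3→X gives 9>0]
(A,Q,X): not NE [P1→D gives 8>4; P2→P gives 5>1; P3→Y gives 7>0]
(A,Q,Y): not NE [P1→C gives 10>0]
(B,P,X): not NE [P1→D gives 11>7; P3→Y gives 2>0]
(B,P,Y): not NE [P2→Q gives 8>7]
(B,Q,X): NE
(B,Q,Y): not NE [P1→C gives 10>8; P3→X gives 8>3]
(C,P,X): not NE [P2→Q gives 7>2]
(C,P,Y): not NE [P1→B gives 6>3; P2→Q gives 8>6; P3→X gives 9>7]
(C,Q,X): not NE [P1→D gives 8>2; P3→Y gives 6>3]
(C,Q,Y): NE
(D,P,X): NE
(D,P,Y): not NE [P1→B gives 6>0; P3→X gives 3>0]
(D,Q,X): not NE [P2→P gives 6>2; P3→Y gives 4>0]
(D,Q,Y): not NE [P1→C gives 10>6; P2→P gives 5>0]

Nash profiles: (B,Q,X), (C,Q,Y), (D,P,X)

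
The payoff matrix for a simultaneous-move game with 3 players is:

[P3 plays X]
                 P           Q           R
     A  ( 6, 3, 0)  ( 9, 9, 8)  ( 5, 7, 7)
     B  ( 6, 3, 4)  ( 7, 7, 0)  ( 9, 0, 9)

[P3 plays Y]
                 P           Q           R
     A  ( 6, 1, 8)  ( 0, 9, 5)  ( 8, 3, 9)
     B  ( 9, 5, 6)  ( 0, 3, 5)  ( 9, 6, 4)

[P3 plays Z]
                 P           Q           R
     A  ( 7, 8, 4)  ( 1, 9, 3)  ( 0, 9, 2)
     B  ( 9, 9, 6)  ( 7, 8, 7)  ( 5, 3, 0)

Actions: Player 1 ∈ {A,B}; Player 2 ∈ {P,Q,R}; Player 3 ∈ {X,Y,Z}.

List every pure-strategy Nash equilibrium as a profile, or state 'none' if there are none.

(A,P,X): not NE [P2→Q gives 9>3; P3→Y gives 8>0]
(A,P,Y): not NE [P1→B gives 9>6; P2→Q gives 9>1]
(A,P,Z): not NE [P1→B gives 9>7; P2→R gives 9>8; P3→Y gives 8>4]
(A,Q,X): NE
(A,Q,Y): not NE [P3→X gives 8>5]
(A,Q,Z): not NE [P1→B gives 7>1; P3→X gives 8>3]
(A,R,X): not NE [P1→B gives 9>5; P2→Q gives 9>7; P3→Y gives 9>7]
(A,R,Y): not NE [P1→B gives 9>8; P2→Q gives 9>3]
(A,R,Z): not NE [P1→B gives 5>0; P3→Y gives 9>2]
(B,P,X): not NE [P2→Q gives 7>3; P3→Z gives 6>4]
(B,P,Y): not NE [P2→R gives 6>5]
(B,P,Z): NE
(B,Q,X): not NE [P1→A gives 9>7; P3→Z gives 7>0]
(B,Q,Y): not NE [P2→R gives 6>3; P3→Z gives 7>5]
(B,Q,Z): not NE [P2→P gives 9>8]
(B,R,X): not NE [P2→Q gives 7>0]
(B,R,Y): not NE [P3→X gives 9>4]
(B,R,Z): not NE [P2→P gives 9>3; P3→X gives 9>0]

Nash profiles: (A,Q,X), (B,P,Z)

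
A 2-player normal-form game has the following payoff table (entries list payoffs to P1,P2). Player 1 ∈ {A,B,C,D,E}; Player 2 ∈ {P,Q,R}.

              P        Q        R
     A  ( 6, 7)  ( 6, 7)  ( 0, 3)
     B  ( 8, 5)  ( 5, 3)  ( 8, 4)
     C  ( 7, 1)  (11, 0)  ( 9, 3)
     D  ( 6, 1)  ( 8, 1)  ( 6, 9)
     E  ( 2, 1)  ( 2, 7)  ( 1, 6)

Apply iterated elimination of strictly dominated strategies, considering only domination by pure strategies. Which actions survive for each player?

Remaining: P1:{B,C} P2:{P,R}

P1 drop A (C beats it: P:7>6 Q:11>6 R:9>0)
P1 drop D (C beats it: P:7>6 Q:11>8 R:9>6)
P1 drop E (B beats it: P:8>2 Q:5>2 R:8>1)
P2 drop Q (P beats it: B:5>3 C:1>0)
P1→{B,C} P2→{P,R}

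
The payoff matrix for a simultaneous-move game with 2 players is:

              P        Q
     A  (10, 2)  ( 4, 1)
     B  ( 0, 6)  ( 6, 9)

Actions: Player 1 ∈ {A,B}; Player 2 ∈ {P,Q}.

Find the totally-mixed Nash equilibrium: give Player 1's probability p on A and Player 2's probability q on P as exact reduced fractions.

P1 mixes 3/4 on A; P2 mixes 1/6 on P

P1 indiff ⇒ q·10+(1-q)·4 = q·0+(1-q)·6 ⇒ q(10) = (1-q)(2) ⇒ q = 1/6
P2 indiff ⇒ p·2+(1-p)·6 = p·1+(1-p)·9 ⇒ p(1) = (1-p)(3) ⇒ p = 3/4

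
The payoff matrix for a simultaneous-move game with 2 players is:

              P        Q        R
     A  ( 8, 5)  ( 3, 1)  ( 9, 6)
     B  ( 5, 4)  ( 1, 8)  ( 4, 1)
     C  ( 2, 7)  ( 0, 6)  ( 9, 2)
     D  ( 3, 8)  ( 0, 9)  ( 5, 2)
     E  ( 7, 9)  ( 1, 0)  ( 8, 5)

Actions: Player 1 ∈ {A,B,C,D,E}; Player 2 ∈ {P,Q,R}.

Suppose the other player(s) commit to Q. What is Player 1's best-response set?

BR_1 = {A}

u_1(A vs Q) = 3
u_1(B vs Q) = 1
u_1(C vs Q) = 0
u_1(D vs Q) = 0
u_1(E vs Q) = 1
max payoff 3 at {A}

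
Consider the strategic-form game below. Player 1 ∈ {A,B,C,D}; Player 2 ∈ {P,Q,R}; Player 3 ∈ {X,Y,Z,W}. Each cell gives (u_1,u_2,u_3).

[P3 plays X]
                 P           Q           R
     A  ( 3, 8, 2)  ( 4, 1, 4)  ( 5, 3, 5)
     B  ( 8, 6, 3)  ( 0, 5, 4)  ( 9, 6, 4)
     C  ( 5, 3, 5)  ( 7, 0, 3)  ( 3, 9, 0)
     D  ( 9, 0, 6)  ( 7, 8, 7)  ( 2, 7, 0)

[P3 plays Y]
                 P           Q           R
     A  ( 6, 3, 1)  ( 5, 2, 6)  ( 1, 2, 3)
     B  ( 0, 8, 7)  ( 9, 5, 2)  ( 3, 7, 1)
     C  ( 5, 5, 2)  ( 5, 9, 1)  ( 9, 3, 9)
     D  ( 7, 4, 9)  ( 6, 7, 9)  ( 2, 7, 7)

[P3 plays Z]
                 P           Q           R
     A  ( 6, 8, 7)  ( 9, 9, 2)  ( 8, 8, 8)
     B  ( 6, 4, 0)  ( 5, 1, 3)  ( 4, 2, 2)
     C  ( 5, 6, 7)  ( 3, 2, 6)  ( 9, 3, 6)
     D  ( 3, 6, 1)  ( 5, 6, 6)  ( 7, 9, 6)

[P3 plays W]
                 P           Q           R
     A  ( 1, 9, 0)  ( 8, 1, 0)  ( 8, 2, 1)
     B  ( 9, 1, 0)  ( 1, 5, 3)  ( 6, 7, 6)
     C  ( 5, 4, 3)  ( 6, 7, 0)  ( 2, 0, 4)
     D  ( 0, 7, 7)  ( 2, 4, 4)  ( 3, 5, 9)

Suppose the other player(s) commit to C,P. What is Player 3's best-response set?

argmax u_3 = {Z}

u_3(X vs C,P) = 5
u_3(Y vs C,P) = 2
u_3(Z vs C,P) = 7
u_3(W vs C,P) = 3
max payoff 7 at {Z}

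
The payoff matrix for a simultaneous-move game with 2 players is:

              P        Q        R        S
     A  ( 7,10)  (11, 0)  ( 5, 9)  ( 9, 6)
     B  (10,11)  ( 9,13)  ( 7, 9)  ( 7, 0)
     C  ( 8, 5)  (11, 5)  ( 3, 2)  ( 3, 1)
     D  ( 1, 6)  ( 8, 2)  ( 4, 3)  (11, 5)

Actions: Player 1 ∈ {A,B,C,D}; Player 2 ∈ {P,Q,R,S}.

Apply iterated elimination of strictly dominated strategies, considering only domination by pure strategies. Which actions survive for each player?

P2 drop R (P beats it: A:10>9 B:11>9 C:5>2 D:6>3)
P2 drop S (P beats it: A:10>6 B:11>0 C:5>1 D:6>5)
P1 drop D (A beats it: P:7>1 Q:11>8)
P1→{A,B,C} P2→{P,Q}

Survivors P1:{A,B,C} P2:{P,Q}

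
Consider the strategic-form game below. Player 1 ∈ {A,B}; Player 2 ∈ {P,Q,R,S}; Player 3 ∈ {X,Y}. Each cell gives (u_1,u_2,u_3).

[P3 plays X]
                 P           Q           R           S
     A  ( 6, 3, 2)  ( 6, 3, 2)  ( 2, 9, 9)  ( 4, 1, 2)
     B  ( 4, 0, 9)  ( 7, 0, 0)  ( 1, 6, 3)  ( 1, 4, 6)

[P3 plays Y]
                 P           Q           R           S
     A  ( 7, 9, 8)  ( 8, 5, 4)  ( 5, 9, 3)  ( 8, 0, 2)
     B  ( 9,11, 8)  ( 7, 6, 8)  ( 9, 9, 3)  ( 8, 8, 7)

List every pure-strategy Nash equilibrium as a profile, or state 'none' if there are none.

NE set: (A,R,X)

(A,P,X): not NE [P2→R gives 9>3; P3→Y gives 8>2]
(A,P,Y): not NE [P1→B gives 9>7]
(A,Q,X): not NE [P1→B gives 7>6; P2→R gives 9>3; P3→Y gives 4>2]
(A,Q,Y): not NE [P2→R gives 9>5]
(A,R,X): NE
(A,R,Y): not NE [P1→B gives 9>5; P3→X gives 9>3]
(A,S,X): not NE [P2→R gives 9>1]
(A,S,Y): not NE [P2→R gives 9>0]
(B,P,X): not NE [P1→A gives 6>4; P2→R gives 6>0]
(B,P,Y): not NE [P3→X gives 9>8]
(B,Q,X): not NE [P2→R gives 6>0; P3→Y gives 8>0]
(B,Q,Y): not NE [P1→A gives 8>7; P2→P gives 11>6]
(B,R,X): not NE [P1→A gives 2>1]
(B,R,Y): not NE [P2→P gives 11>9]
(B,S,X): not NE [P1→A gives 4>1; P2→R gives 6>4; P3→Y gives 7>6]
(B,S,Y): not NE [P2→P gives 11>8]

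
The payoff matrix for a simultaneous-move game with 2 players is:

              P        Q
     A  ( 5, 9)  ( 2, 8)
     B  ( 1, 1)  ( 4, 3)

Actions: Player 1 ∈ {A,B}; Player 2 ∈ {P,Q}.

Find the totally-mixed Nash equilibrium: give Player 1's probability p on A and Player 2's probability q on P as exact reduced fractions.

P1 indiff ⇒ q·5+(1-q)·2 = q·1+(1-q)·4 ⇒ q(4) = (1-q)(2) ⇒ q = 1/3
P2 indiff ⇒ p·9+(1-p)·1 = p·8+(1-p)·3 ⇒ p(1) = (1-p)(2) ⇒ p = 2/3

p=2/3, q=1/3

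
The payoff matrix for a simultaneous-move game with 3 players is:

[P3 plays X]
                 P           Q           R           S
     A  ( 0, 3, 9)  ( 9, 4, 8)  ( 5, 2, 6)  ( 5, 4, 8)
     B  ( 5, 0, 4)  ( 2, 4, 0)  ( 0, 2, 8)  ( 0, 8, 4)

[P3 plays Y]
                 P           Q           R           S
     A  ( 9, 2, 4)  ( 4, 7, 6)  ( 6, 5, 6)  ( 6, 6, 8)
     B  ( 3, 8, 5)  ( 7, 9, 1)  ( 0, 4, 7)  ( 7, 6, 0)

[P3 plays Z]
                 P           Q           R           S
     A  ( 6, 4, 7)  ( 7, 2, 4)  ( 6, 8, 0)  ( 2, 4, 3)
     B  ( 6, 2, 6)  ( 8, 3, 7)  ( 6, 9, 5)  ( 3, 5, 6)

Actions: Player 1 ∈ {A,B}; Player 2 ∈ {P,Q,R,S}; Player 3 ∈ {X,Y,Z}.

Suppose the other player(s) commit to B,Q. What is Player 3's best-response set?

u_3(X vs B,Q) = 0
u_3(Y vs B,Q) = 1
u_3(Z vs B,Q) = 7
max payoff 7 at {Z}

P3 best: {Z}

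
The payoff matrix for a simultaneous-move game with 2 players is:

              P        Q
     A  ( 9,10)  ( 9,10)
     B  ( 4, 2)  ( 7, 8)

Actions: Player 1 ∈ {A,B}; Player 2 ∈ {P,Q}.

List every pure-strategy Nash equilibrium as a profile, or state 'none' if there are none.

PSNE = {(A,P), (A,Q)}

(A,P): NE
(A,Q): NE
(B,P): not NE [P1→A gives 9>4; P2→Q gives 8>2]
(B,Q): not NE [P1→A gives 9>7]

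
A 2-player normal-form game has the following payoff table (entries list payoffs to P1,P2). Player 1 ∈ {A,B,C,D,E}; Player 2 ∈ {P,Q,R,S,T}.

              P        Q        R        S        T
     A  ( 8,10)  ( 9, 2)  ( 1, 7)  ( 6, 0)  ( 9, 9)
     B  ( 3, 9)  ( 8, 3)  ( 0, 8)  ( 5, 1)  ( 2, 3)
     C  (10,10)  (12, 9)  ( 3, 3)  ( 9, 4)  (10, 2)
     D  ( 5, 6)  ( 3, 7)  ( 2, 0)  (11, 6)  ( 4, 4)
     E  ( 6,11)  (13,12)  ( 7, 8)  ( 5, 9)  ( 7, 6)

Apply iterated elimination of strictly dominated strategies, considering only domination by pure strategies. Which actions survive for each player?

P1 drop A (C beats it: P:10>8 Q:12>9 R:3>1 S:9>6 T:10>9)
P1 drop B (C beats it: P:10>3 Q:12>8 R:3>0 S:9>5 T:10>2)
P2 drop R (P beats it: C:10>3 D:6>0 E:11>8)
P2 drop S (Q beats it: C:9>4 D:7>6 E:12>9)
P1 drop D (C beats it: P:10>5 Q:12>3 T:10>4)
P2 drop T (P beats it: C:10>2 E:11>6)
P1→{C,E} P2→{P,Q}

IESDS → P1:{C,E} P2:{P,Q}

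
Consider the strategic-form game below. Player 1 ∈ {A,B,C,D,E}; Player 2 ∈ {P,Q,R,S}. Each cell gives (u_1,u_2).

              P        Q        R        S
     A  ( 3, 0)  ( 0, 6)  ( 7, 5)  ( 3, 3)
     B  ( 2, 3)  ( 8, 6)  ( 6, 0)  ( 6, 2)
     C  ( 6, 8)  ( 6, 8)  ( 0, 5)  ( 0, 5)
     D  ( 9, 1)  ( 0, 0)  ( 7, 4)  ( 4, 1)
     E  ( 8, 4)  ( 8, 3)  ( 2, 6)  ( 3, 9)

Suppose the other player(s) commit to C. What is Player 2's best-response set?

P2 best: {P,Q}

u_2(P vs C) = 8
u_2(Q vs C) = 8
u_2(R vs C) = 5
u_2(S vs C) = 5
max payoff 8 at {P,Q}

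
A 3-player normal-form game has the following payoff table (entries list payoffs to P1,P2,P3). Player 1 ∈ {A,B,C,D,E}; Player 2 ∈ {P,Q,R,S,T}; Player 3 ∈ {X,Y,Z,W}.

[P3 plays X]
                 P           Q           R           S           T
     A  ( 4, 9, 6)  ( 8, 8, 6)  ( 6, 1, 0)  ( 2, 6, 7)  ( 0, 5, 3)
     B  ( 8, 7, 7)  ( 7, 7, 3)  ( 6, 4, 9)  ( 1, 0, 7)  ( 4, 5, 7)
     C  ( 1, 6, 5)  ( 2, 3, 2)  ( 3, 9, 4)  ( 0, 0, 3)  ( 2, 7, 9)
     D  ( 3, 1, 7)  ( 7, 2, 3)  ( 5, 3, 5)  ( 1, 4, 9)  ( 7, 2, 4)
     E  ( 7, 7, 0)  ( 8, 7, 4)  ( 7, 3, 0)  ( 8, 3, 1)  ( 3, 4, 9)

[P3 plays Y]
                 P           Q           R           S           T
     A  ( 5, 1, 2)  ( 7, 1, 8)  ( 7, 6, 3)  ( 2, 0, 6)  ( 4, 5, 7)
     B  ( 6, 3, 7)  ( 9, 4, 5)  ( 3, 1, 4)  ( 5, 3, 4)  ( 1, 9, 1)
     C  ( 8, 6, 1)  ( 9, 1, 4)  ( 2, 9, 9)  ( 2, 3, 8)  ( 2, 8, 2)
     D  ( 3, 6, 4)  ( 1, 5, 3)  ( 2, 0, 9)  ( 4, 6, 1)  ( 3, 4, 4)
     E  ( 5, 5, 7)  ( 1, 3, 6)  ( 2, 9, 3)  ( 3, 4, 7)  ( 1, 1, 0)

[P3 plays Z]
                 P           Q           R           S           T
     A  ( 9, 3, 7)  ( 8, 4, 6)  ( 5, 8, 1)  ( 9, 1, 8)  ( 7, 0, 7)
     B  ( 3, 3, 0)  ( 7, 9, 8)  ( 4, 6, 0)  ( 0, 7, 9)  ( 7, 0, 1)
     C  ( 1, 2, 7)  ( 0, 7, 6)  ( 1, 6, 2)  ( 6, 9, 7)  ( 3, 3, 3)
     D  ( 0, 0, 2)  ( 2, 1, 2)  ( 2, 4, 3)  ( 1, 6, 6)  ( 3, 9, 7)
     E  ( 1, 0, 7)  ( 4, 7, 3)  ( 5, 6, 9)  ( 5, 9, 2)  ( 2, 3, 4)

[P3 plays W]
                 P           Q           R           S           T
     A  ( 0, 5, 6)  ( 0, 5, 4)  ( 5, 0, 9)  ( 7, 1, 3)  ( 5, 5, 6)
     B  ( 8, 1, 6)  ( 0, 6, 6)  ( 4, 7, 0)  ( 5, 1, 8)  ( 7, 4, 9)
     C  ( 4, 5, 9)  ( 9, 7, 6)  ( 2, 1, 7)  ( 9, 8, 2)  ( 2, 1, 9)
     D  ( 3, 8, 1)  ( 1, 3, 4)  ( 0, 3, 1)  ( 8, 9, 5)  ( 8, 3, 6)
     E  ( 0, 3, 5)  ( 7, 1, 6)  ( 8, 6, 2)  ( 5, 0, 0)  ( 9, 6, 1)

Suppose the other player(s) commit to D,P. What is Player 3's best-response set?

u_3(X vs D,P) = 7
u_3(Y vs D,P) = 4
u_3(Z vs D,P) = 2
u_3(W vs D,P) = 1
max payoff 7 at {X}

BR_3 = {X}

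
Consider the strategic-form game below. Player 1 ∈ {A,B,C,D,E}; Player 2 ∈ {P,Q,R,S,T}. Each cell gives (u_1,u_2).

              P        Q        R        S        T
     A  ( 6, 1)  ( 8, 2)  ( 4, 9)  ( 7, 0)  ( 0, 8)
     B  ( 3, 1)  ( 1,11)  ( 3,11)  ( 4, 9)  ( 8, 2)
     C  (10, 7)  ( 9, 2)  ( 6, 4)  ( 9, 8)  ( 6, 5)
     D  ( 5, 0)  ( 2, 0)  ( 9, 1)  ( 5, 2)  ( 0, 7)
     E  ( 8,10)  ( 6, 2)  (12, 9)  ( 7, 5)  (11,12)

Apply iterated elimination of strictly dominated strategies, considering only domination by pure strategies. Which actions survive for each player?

P1 drop A (C beats it: P:10>6 Q:9>8 R:6>4 S:9>7 T:6>0)
P1 drop B (E beats it: P:8>3 Q:6>1 R:12>3 S:7>4 T:11>8)
P1 drop D (E beats it: P:8>5 Q:6>2 R:12>9 S:7>5 T:11>0)
P2 drop Q (P beats it: C:7>2 E:10>2)
P2 drop R (P beats it: C:7>4 E:10>9)
P1→{C,E} P2→{P,S,T}

Remaining: P1:{C,E} P2:{P,S,T}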